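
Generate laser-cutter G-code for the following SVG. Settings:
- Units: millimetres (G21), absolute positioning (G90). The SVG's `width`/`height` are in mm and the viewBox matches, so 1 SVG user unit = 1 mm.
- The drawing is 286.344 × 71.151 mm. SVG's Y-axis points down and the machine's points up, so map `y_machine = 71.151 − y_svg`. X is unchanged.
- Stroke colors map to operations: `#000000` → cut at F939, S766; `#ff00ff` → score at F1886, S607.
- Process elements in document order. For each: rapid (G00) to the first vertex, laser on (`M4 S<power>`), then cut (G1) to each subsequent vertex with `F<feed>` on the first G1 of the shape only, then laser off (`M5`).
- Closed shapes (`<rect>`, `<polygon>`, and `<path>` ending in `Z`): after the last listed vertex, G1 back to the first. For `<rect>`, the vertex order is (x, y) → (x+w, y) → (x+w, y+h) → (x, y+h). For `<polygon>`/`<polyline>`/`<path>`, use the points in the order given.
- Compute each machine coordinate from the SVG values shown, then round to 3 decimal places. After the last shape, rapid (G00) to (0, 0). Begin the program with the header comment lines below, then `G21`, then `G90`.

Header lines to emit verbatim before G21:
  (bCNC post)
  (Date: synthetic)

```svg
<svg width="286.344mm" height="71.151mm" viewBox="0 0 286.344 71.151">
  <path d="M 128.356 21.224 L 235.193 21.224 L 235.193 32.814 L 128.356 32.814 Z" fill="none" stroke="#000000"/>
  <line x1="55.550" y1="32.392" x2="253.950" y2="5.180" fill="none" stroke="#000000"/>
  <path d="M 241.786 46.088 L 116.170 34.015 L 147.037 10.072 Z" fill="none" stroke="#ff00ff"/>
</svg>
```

(bCNC post)
(Date: synthetic)
G21
G90
G00 X128.356 Y49.927
M4 S766
G1 X235.193 Y49.927 F939
G1 X235.193 Y38.337
G1 X128.356 Y38.337
G1 X128.356 Y49.927
M5
G00 X55.550 Y38.759
M4 S766
G1 X253.950 Y65.971 F939
M5
G00 X241.786 Y25.063
M4 S607
G1 X116.170 Y37.136 F1886
G1 X147.037 Y61.079
G1 X241.786 Y25.063
M5
G00 X0.000 Y0.000

Since the viewBox matches the mm dimensions, user units are millimetres directly. The only transform is the Y-flip y_m = 71.151 − y_svg.

Shape 1 is a rectangle drawn with `<path>`. Its stroke #000000 means cut at S766, F939. After flipping Y the toolpath is (128.356,49.927) → (235.193,49.927) → (235.193,38.337) → (128.356,38.337) → (128.356,49.927), returning to the start.

Shape 2 is a line segment drawn with `<line>`. Its stroke #000000 means cut at S766, F939. After flipping Y the toolpath is (55.550,38.759) → (253.950,65.971).

Shape 3 is a closed polygon drawn with `<path>`. Its stroke #ff00ff means score at S607, F1886. After flipping Y the toolpath is (241.786,25.063) → (116.170,37.136) → (147.037,61.079) → (241.786,25.063), returning to the start.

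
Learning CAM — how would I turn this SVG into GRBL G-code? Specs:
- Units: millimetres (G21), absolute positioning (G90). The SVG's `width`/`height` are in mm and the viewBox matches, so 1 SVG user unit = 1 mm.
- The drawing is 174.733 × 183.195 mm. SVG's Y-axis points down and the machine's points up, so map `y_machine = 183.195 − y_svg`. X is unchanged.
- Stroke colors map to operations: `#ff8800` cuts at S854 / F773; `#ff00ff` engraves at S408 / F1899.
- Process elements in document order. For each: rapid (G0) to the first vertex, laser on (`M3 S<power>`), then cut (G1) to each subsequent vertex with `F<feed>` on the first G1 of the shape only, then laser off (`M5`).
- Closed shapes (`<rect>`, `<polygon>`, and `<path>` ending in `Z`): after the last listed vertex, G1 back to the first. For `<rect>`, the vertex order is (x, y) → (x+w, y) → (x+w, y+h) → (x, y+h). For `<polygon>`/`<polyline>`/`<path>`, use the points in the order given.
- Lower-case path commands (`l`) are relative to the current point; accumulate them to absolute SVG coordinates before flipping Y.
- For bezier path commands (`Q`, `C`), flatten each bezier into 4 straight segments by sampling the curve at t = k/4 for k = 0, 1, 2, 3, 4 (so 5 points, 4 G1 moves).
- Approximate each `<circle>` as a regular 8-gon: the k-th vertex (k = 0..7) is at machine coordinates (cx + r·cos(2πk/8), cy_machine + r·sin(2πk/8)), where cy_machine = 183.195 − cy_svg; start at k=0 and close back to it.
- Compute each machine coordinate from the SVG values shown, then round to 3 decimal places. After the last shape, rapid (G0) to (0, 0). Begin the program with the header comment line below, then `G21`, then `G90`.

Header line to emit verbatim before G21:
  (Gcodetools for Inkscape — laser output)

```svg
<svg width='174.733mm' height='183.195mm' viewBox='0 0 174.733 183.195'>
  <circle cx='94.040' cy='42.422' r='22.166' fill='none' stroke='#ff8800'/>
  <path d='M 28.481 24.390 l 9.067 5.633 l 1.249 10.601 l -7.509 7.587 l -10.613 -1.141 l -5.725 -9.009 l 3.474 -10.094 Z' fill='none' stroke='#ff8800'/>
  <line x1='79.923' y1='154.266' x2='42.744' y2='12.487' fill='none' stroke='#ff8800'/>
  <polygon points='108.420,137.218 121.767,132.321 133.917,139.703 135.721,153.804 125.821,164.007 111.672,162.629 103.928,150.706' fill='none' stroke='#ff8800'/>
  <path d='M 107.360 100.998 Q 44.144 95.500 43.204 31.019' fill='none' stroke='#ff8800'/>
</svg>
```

viewBox `0 0 174.733 183.195` with mm width/height → 1 unit = 1 mm. Flip: y_m = 183.195 − y_svg.

**Shape 1** — `<circle>` circle, stroke `#ff8800` → cut (S854, F773). Machine vertices: (116.206,140.773) → (109.714,156.447) → (94.040,162.939) → (78.366,156.447) → (71.874,140.773) → (78.366,125.099) → (94.040,118.607) → (109.714,125.099) → (116.206,140.773). Closed: final G1 returns to the first vertex.

**Shape 2** — `<path>` regular polygon, stroke `#ff8800` → cut (S854, F773). Machine vertices: (28.481,158.805) → (37.548,153.172) → (38.797,142.571) → (31.288,134.984) → (20.675,136.125) → (14.950,145.134) → (18.424,155.228) → (28.481,158.805). Closed: final G1 returns to the first vertex.

**Shape 3** — `<line>` line segment, stroke `#ff8800` → cut (S854, F773). Machine vertices: (79.923,28.929) → (42.744,170.708). Open path.

**Shape 4** — `<polygon>` regular polygon, stroke `#ff8800` → cut (S854, F773). Machine vertices: (108.420,45.977) → (121.767,50.874) → (133.917,43.492) → (135.721,29.391) → (125.821,19.188) → (111.672,20.566) → (103.928,32.489) → (108.420,45.977). Closed: final G1 returns to the first vertex.

**Shape 5** — `<path>` quadratic bezier, stroke `#ff8800` → cut (S854, F773). Control points (SVG): P0=(107.360,100.998), P1=(44.144,95.500), P2=(43.204,31.019); sampled at t=k/4. Machine vertices: (107.360,82.197) → (79.644,88.632) → (59.713,102.441) → (47.566,123.622) → (43.204,152.176). Open path.

(Gcodetools for Inkscape — laser output)
G21
G90
G0 X116.206 Y140.773
M3 S854
G1 X109.714 Y156.447 F773
G1 X94.040 Y162.939
G1 X78.366 Y156.447
G1 X71.874 Y140.773
G1 X78.366 Y125.099
G1 X94.040 Y118.607
G1 X109.714 Y125.099
G1 X116.206 Y140.773
M5
G0 X28.481 Y158.805
M3 S854
G1 X37.548 Y153.172 F773
G1 X38.797 Y142.571
G1 X31.288 Y134.984
G1 X20.675 Y136.125
G1 X14.950 Y145.134
G1 X18.424 Y155.228
G1 X28.481 Y158.805
M5
G0 X79.923 Y28.929
M3 S854
G1 X42.744 Y170.708 F773
M5
G0 X108.420 Y45.977
M3 S854
G1 X121.767 Y50.874 F773
G1 X133.917 Y43.492
G1 X135.721 Y29.391
G1 X125.821 Y19.188
G1 X111.672 Y20.566
G1 X103.928 Y32.489
G1 X108.420 Y45.977
M5
G0 X107.360 Y82.197
M3 S854
G1 X79.644 Y88.632 F773
G1 X59.713 Y102.441
G1 X47.566 Y123.622
G1 X43.204 Y152.176
M5
G0 X0.000 Y0.000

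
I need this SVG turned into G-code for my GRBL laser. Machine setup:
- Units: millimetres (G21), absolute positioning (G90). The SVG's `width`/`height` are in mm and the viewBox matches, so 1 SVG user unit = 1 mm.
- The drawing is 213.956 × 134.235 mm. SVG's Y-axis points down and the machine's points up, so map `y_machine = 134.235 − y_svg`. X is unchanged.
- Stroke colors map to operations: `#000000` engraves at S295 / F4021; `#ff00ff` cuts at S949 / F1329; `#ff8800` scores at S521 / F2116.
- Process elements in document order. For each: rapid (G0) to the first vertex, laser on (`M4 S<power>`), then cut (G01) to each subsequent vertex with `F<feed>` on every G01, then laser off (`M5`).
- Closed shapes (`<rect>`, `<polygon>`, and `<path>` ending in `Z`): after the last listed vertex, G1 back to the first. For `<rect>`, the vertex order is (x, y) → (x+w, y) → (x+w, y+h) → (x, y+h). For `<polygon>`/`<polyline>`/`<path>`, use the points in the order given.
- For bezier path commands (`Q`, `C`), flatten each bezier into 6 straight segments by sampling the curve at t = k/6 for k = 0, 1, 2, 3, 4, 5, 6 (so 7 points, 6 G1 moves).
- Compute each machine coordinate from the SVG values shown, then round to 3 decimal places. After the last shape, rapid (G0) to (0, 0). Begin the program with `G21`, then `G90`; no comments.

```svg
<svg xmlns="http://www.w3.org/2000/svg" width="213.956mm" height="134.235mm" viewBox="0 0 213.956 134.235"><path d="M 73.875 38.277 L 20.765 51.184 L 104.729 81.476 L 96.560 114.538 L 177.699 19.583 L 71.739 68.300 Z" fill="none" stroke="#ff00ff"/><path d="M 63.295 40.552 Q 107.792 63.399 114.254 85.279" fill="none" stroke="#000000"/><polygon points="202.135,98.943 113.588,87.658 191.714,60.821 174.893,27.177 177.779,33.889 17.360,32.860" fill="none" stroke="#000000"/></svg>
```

Since the viewBox matches the mm dimensions, user units are millimetres directly. The only transform is the Y-flip y_m = 134.235 − y_svg.

Shape 1 is a closed polygon drawn with `<path>`. Its stroke #ff00ff means cut at S949, F1329. After flipping Y the toolpath is (73.875,95.958) → (20.765,83.051) → (104.729,52.759) → (96.560,19.697) → (177.699,114.652) → (71.739,65.935) → (73.875,95.958), returning to the start.

Shape 2 is a quadratic bezier drawn with `<path>`. Its stroke #000000 means engrave at S295, F4021. After flipping Y the toolpath is (63.295,93.683) → (77.071,86.094) → (88.734,78.559) → (98.283,71.078) → (105.720,63.650) → (111.043,56.276) → (114.254,48.956).

Shape 3 is a closed polygon drawn with `<polygon>`. Its stroke #000000 means engrave at S295, F4021. After flipping Y the toolpath is (202.135,35.292) → (113.588,46.577) → (191.714,73.414) → (174.893,107.058) → (177.779,100.346) → (17.360,101.375) → (202.135,35.292), returning to the start.

G21
G90
G0 X73.875 Y95.958
M4 S949
G01 X20.765 Y83.051 F1329
G01 X104.729 Y52.759 F1329
G01 X96.560 Y19.697 F1329
G01 X177.699 Y114.652 F1329
G01 X71.739 Y65.935 F1329
G01 X73.875 Y95.958 F1329
M5
G0 X63.295 Y93.683
M4 S295
G01 X77.071 Y86.094 F4021
G01 X88.734 Y78.559 F4021
G01 X98.283 Y71.078 F4021
G01 X105.720 Y63.650 F4021
G01 X111.043 Y56.276 F4021
G01 X114.254 Y48.956 F4021
M5
G0 X202.135 Y35.292
M4 S295
G01 X113.588 Y46.577 F4021
G01 X191.714 Y73.414 F4021
G01 X174.893 Y107.058 F4021
G01 X177.779 Y100.346 F4021
G01 X17.360 Y101.375 F4021
G01 X202.135 Y35.292 F4021
M5
G0 X0.000 Y0.000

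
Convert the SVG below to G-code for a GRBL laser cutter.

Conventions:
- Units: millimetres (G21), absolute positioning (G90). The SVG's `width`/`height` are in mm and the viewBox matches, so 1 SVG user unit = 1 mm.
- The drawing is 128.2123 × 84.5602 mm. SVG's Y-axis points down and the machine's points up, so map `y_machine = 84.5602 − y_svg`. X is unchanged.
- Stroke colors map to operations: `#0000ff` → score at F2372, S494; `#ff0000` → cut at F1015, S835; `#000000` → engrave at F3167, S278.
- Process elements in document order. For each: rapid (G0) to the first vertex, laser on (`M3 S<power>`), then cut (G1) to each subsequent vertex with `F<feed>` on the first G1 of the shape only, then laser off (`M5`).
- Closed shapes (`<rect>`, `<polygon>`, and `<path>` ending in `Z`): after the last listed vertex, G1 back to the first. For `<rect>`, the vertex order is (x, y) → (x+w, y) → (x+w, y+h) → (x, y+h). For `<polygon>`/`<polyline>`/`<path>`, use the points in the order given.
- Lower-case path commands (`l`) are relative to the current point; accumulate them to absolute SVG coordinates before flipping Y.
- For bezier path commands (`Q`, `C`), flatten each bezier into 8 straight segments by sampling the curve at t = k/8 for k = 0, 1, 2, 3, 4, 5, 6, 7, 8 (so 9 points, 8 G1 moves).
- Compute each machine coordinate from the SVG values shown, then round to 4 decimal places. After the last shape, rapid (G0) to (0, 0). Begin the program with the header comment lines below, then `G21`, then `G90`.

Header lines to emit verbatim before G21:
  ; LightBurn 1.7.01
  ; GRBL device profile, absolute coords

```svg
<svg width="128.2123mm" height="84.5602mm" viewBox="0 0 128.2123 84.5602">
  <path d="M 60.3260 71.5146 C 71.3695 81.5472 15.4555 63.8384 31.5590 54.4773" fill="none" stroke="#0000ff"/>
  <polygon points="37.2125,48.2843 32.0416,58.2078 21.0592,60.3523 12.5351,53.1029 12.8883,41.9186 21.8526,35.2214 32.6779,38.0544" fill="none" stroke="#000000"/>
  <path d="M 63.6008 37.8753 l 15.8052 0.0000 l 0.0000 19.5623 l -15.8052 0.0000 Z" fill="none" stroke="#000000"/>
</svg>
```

1 u = 1 mm; y_m = 84.5602 − y.

[1] `<path>` cubic bezier, #0000ff→score S494 F2372: (60.3260,13.0456) → (61.6001,10.5133) → (58.2256,10.1588) → (51.8310,11.5592) → (44.0450,14.2916) → (36.4962,17.9331) → (30.8132,22.0608) → (28.6246,26.2517) → (31.5590,30.0829)

[2] `<polygon>` regular polygon, #000000→engrave S278 F3167: (37.2125,36.2759) → (32.0416,26.3524) → (21.0592,24.2079) → (12.5351,31.4573) → (12.8883,42.6416) → (21.8526,49.3388) → (32.6779,46.5058) → (37.2125,36.2759) (closed)

[3] `<path>` rectangle, #000000→engrave S278 F3167: (63.6008,46.6849) → (79.4060,46.6849) → (79.4060,27.1226) → (63.6008,27.1226) → (63.6008,46.6849) (closed)

; LightBurn 1.7.01
; GRBL device profile, absolute coords
G21
G90
G0 X60.3260 Y13.0456
M3 S494
G1 X61.6001 Y10.5133 F2372
G1 X58.2256 Y10.1588
G1 X51.8310 Y11.5592
G1 X44.0450 Y14.2916
G1 X36.4962 Y17.9331
G1 X30.8132 Y22.0608
G1 X28.6246 Y26.2517
G1 X31.5590 Y30.0829
M5
G0 X37.2125 Y36.2759
M3 S278
G1 X32.0416 Y26.3524 F3167
G1 X21.0592 Y24.2079
G1 X12.5351 Y31.4573
G1 X12.8883 Y42.6416
G1 X21.8526 Y49.3388
G1 X32.6779 Y46.5058
G1 X37.2125 Y36.2759
M5
G0 X63.6008 Y46.6849
M3 S278
G1 X79.4060 Y46.6849 F3167
G1 X79.4060 Y27.1226
G1 X63.6008 Y27.1226
G1 X63.6008 Y46.6849
M5
G0 X0.0000 Y0.0000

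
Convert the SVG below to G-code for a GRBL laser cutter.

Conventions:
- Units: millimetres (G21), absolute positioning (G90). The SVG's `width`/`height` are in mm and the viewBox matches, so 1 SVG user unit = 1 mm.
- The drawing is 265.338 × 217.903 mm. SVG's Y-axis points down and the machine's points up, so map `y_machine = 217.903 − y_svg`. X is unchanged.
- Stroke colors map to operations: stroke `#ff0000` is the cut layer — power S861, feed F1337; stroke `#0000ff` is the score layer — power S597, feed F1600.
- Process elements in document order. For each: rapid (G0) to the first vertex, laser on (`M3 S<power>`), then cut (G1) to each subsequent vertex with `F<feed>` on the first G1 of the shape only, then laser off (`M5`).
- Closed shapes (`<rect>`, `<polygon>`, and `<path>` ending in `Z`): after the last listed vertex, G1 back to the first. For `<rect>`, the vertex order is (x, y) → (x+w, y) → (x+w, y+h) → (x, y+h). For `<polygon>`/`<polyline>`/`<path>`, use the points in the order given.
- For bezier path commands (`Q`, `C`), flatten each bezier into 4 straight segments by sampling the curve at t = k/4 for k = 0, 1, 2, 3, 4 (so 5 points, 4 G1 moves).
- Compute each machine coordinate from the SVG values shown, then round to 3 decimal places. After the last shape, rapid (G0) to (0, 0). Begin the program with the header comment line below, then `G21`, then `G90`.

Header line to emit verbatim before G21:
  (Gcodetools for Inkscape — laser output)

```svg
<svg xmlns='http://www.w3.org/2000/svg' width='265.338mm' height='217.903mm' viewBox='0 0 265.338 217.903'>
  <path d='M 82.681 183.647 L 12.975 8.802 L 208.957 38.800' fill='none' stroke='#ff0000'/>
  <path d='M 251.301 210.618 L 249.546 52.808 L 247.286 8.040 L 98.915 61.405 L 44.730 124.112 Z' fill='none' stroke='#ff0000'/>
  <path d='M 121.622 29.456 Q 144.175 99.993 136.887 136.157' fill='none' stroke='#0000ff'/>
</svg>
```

(Gcodetools for Inkscape — laser output)
G21
G90
G0 X82.681 Y34.256
M3 S861
G1 X12.975 Y209.101 F1337
G1 X208.957 Y179.103
M5
G0 X251.301 Y7.285
M3 S861
G1 X249.546 Y165.095 F1337
G1 X247.286 Y209.863
G1 X98.915 Y156.498
G1 X44.730 Y93.791
G1 X251.301 Y7.285
M5
G0 X121.622 Y188.447
M3 S597
G1 X131.033 Y155.327 F1600
G1 X136.715 Y126.503
G1 X138.666 Y101.976
G1 X136.887 Y81.746
M5
G0 X0.000 Y0.000

Since the viewBox matches the mm dimensions, user units are millimetres directly. The only transform is the Y-flip y_m = 217.903 − y_svg.

Shape 1 is a open polyline drawn with `<path>`. Its stroke #ff0000 means cut at S861, F1337. After flipping Y the toolpath is (82.681,34.256) → (12.975,209.101) → (208.957,179.103).

Shape 2 is a closed polygon drawn with `<path>`. Its stroke #ff0000 means cut at S861, F1337. After flipping Y the toolpath is (251.301,7.285) → (249.546,165.095) → (247.286,209.863) → (98.915,156.498) → (44.730,93.791) → (251.301,7.285), returning to the start.

Shape 3 is a quadratic bezier drawn with `<path>`. Its stroke #0000ff means score at S597, F1600. After flipping Y the toolpath is (121.622,188.447) → (131.033,155.327) → (136.715,126.503) → (138.666,101.976) → (136.887,81.746).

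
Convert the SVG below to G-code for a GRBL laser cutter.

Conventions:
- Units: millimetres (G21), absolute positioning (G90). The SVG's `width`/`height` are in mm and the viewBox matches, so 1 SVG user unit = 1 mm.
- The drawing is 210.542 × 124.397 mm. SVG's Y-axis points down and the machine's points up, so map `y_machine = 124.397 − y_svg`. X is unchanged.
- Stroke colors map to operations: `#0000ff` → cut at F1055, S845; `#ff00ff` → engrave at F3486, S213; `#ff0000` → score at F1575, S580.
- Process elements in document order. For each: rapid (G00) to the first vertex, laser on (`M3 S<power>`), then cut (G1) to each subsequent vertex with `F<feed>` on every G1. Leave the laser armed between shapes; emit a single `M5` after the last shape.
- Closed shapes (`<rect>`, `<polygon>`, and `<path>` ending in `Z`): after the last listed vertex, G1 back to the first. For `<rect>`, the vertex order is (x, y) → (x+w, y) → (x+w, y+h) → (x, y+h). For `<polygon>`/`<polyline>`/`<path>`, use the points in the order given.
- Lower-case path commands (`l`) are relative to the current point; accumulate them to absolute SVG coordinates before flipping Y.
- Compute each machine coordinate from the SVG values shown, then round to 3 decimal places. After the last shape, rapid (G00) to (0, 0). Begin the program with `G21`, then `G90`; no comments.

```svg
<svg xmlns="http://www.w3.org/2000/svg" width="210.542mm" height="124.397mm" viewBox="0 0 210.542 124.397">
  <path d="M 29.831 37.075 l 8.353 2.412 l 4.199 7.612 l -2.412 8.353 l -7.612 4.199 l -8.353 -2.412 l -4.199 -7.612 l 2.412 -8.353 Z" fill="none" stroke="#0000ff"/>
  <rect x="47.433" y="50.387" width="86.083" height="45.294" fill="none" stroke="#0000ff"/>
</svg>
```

G21
G90
G00 X29.831 Y87.322
M3 S845
G1 X38.184 Y84.910 F1055
G1 X42.383 Y77.298 F1055
G1 X39.971 Y68.945 F1055
G1 X32.359 Y64.746 F1055
G1 X24.006 Y67.158 F1055
G1 X19.807 Y74.770 F1055
G1 X22.219 Y83.123 F1055
G1 X29.831 Y87.322 F1055
G00 X47.433 Y74.010
M3 S845
G1 X133.516 Y74.010 F1055
G1 X133.516 Y28.716 F1055
G1 X47.433 Y28.716 F1055
G1 X47.433 Y74.010 F1055
M5
G00 X0.000 Y0.000

viewBox `0 0 210.542 124.397` with mm width/height → 1 unit = 1 mm. Flip: y_m = 124.397 − y_svg.

**Shape 1** — `<path>` regular polygon, stroke `#0000ff` → cut (S845, F1055). Machine vertices: (29.831,87.322) → (38.184,84.910) → (42.383,77.298) → (39.971,68.945) → (32.359,64.746) → (24.006,67.158) → (19.807,74.770) → (22.219,83.123) → (29.831,87.322). Closed: final G1 returns to the first vertex.

**Shape 2** — `<rect>` rectangle, stroke `#0000ff` → cut (S845, F1055). Machine vertices: (47.433,74.010) → (133.516,74.010) → (133.516,28.716) → (47.433,28.716) → (47.433,74.010). Closed: final G1 returns to the first vertex.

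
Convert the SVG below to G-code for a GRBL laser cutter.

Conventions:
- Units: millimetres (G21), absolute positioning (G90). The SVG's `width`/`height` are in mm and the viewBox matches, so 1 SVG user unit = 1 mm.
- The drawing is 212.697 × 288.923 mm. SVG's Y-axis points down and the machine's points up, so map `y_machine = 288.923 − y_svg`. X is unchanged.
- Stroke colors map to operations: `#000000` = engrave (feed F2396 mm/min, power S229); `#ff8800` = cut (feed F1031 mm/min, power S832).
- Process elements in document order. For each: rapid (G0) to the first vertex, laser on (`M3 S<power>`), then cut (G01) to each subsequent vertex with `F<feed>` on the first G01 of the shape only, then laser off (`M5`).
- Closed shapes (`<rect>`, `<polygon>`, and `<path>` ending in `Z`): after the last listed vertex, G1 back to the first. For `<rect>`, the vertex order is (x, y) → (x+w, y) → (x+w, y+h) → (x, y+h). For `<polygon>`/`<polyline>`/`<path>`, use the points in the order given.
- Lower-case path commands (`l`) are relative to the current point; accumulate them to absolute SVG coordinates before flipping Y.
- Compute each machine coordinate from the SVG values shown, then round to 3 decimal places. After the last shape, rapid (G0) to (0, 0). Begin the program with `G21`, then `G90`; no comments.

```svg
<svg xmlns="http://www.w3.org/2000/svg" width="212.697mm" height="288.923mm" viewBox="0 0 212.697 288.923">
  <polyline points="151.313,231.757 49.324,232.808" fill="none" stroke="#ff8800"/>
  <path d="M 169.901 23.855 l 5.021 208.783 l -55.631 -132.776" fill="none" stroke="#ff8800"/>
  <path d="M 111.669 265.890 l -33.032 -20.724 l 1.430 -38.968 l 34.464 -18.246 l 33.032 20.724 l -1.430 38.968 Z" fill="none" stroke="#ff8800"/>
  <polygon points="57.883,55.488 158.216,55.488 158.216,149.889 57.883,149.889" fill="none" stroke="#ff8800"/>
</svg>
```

1 u = 1 mm; y_m = 288.923 − y.

[1] `<polyline>` line segment, #ff8800→cut S832 F1031: (151.313,57.166) → (49.324,56.115)

[2] `<path>` open polyline, #ff8800→cut S832 F1031: (169.901,265.068) → (174.922,56.285) → (119.291,189.061)

[3] `<path>` regular polygon, #ff8800→cut S832 F1031: (111.669,23.033) → (78.637,43.757) → (80.067,82.725) → (114.531,100.971) → (147.563,80.247) → (146.133,41.279) → (111.669,23.033) (closed)

[4] `<polygon>` rectangle, #ff8800→cut S832 F1031: (57.883,233.435) → (158.216,233.435) → (158.216,139.034) → (57.883,139.034) → (57.883,233.435) (closed)

G21
G90
G0 X151.313 Y57.166
M3 S832
G01 X49.324 Y56.115 F1031
M5
G0 X169.901 Y265.068
M3 S832
G01 X174.922 Y56.285 F1031
G01 X119.291 Y189.061
M5
G0 X111.669 Y23.033
M3 S832
G01 X78.637 Y43.757 F1031
G01 X80.067 Y82.725
G01 X114.531 Y100.971
G01 X147.563 Y80.247
G01 X146.133 Y41.279
G01 X111.669 Y23.033
M5
G0 X57.883 Y233.435
M3 S832
G01 X158.216 Y233.435 F1031
G01 X158.216 Y139.034
G01 X57.883 Y139.034
G01 X57.883 Y233.435
M5
G0 X0.000 Y0.000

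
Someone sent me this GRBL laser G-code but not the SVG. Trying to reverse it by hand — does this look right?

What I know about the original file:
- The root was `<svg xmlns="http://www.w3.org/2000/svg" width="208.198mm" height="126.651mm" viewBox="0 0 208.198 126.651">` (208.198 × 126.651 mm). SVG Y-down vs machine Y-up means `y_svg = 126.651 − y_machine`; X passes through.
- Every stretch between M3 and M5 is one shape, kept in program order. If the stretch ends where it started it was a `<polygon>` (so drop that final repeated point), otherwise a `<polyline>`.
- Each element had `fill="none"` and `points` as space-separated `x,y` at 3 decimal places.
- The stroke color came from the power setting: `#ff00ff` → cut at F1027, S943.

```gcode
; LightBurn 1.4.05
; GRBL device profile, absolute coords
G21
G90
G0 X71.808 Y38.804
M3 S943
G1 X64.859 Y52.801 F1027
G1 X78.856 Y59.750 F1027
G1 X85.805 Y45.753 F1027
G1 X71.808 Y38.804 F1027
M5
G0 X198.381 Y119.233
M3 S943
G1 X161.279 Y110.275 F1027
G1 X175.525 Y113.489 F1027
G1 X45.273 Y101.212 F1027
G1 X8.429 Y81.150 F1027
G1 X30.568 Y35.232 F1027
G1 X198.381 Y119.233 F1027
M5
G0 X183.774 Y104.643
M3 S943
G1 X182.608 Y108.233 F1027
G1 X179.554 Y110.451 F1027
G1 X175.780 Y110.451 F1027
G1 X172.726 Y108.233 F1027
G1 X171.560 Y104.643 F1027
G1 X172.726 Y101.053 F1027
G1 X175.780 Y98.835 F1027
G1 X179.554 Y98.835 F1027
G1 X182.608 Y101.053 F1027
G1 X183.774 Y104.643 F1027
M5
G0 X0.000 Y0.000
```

<svg xmlns="http://www.w3.org/2000/svg" width="208.198mm" height="126.651mm" viewBox="0 0 208.198 126.651">
  <polygon points="71.808,87.847 64.859,73.850 78.856,66.901 85.805,80.898" fill="none" stroke="#ff00ff"/>
  <polygon points="198.381,7.418 161.279,16.376 175.525,13.162 45.273,25.439 8.429,45.501 30.568,91.419" fill="none" stroke="#ff00ff"/>
  <polygon points="183.774,22.008 182.608,18.418 179.554,16.200 175.780,16.200 172.726,18.418 171.560,22.008 172.726,25.598 175.780,27.816 179.554,27.816 182.608,25.598" fill="none" stroke="#ff00ff"/>
</svg>

Machine Y-up, SVG Y-down with viewBox height 126.651, so y_svg = 126.651 − y_machine; X carries over. Every run uses S943, so all elements get stroke `#ff00ff` (cut).

Run 1: The run returns to its start, so emit a `<polygon>` with points (Y-flipped): 71.808,87.847 64.859,73.850 78.856,66.901 85.805,80.898.

Run 2: The run returns to its start, so emit a `<polygon>` with points (Y-flipped): 198.381,7.418 161.279,16.376 175.525,13.162 45.273,25.439 8.429,45.501 30.568,91.419.

Run 3: The run returns to its start, so emit a `<polygon>` with points (Y-flipped): 183.774,22.008 182.608,18.418 179.554,16.200 175.780,16.200 172.726,18.418 171.560,22.008 172.726,25.598 175.780,27.816 179.554,27.816 182.608,25.598.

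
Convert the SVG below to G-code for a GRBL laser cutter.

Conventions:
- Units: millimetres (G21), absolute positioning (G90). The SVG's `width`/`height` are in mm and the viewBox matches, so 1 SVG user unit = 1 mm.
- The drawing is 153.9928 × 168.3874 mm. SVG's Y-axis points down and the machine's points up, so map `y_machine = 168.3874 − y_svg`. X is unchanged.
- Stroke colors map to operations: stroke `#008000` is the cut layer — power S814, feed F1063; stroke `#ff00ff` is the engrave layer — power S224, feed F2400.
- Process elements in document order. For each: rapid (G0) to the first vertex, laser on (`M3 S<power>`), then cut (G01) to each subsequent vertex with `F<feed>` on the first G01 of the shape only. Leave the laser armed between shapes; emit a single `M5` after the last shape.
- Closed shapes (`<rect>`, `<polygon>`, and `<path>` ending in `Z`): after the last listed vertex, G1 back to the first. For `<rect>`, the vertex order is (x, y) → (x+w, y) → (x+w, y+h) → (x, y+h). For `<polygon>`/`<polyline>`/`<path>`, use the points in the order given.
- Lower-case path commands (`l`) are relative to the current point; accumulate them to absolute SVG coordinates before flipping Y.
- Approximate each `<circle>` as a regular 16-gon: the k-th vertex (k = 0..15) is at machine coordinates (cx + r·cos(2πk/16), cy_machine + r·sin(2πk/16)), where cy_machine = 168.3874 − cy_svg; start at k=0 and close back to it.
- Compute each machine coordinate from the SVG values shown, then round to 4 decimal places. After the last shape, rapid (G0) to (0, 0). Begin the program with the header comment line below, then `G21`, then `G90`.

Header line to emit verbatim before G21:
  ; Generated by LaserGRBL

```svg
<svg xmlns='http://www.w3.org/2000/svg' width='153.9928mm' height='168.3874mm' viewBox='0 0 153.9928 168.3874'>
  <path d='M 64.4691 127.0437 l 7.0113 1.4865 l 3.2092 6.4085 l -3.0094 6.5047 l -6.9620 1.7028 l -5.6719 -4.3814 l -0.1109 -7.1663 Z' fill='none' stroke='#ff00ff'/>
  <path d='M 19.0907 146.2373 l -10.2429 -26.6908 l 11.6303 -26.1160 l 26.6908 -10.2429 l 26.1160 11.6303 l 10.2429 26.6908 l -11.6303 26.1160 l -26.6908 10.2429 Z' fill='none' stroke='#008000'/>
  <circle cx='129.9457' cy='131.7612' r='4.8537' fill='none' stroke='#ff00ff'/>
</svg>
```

viewBox `0 0 153.9928 168.3874` with mm width/height → 1 unit = 1 mm. Flip: y_m = 168.3874 − y_svg.

**Shape 1** — `<path>` regular polygon, stroke `#ff00ff` → engrave (S224, F2400). Machine vertices: (64.4691,41.3437) → (71.4804,39.8572) → (74.6896,33.4487) → (71.6802,26.9440) → (64.7182,25.2412) → (59.0463,29.6226) → (58.9354,36.7889) → (64.4691,41.3437). Closed: final G1 returns to the first vertex.

**Shape 2** — `<path>` regular polygon, stroke `#008000` → cut (S814, F1063). Machine vertices: (19.0907,22.1501) → (8.8478,48.8409) → (20.4781,74.9569) → (47.1689,85.1998) → (73.2849,73.5695) → (83.5278,46.8787) → (71.8975,20.7627) → (45.2067,10.5198) → (19.0907,22.1501). Closed: final G1 returns to the first vertex.

**Shape 3** — `<circle>` circle, stroke `#ff00ff` → engrave (S224, F2400). Machine vertices: (134.7994,36.6262) → (134.4299,38.4836) → (133.3778,40.0583) → (131.8031,41.1104) → (129.9457,41.4799) → (128.0883,41.1104) → (126.5136,40.0583) → (125.4615,38.4836) → (125.0920,36.6262) → (125.4615,34.7688) → (126.5136,33.1941) → (128.0883,32.1420) → (129.9457,31.7725) → (131.8031,32.1420) → (133.3778,33.1941) → (134.4299,34.7688) → (134.7994,36.6262). Closed: final G1 returns to the first vertex.

; Generated by LaserGRBL
G21
G90
G0 X64.4691 Y41.3437
M3 S224
G01 X71.4804 Y39.8572 F2400
G01 X74.6896 Y33.4487
G01 X71.6802 Y26.9440
G01 X64.7182 Y25.2412
G01 X59.0463 Y29.6226
G01 X58.9354 Y36.7889
G01 X64.4691 Y41.3437
G0 X19.0907 Y22.1501
M3 S814
G01 X8.8478 Y48.8409 F1063
G01 X20.4781 Y74.9569
G01 X47.1689 Y85.1998
G01 X73.2849 Y73.5695
G01 X83.5278 Y46.8787
G01 X71.8975 Y20.7627
G01 X45.2067 Y10.5198
G01 X19.0907 Y22.1501
G0 X134.7994 Y36.6262
M3 S224
G01 X134.4299 Y38.4836 F2400
G01 X133.3778 Y40.0583
G01 X131.8031 Y41.1104
G01 X129.9457 Y41.4799
G01 X128.0883 Y41.1104
G01 X126.5136 Y40.0583
G01 X125.4615 Y38.4836
G01 X125.0920 Y36.6262
G01 X125.4615 Y34.7688
G01 X126.5136 Y33.1941
G01 X128.0883 Y32.1420
G01 X129.9457 Y31.7725
G01 X131.8031 Y32.1420
G01 X133.3778 Y33.1941
G01 X134.4299 Y34.7688
G01 X134.7994 Y36.6262
M5
G0 X0.0000 Y0.0000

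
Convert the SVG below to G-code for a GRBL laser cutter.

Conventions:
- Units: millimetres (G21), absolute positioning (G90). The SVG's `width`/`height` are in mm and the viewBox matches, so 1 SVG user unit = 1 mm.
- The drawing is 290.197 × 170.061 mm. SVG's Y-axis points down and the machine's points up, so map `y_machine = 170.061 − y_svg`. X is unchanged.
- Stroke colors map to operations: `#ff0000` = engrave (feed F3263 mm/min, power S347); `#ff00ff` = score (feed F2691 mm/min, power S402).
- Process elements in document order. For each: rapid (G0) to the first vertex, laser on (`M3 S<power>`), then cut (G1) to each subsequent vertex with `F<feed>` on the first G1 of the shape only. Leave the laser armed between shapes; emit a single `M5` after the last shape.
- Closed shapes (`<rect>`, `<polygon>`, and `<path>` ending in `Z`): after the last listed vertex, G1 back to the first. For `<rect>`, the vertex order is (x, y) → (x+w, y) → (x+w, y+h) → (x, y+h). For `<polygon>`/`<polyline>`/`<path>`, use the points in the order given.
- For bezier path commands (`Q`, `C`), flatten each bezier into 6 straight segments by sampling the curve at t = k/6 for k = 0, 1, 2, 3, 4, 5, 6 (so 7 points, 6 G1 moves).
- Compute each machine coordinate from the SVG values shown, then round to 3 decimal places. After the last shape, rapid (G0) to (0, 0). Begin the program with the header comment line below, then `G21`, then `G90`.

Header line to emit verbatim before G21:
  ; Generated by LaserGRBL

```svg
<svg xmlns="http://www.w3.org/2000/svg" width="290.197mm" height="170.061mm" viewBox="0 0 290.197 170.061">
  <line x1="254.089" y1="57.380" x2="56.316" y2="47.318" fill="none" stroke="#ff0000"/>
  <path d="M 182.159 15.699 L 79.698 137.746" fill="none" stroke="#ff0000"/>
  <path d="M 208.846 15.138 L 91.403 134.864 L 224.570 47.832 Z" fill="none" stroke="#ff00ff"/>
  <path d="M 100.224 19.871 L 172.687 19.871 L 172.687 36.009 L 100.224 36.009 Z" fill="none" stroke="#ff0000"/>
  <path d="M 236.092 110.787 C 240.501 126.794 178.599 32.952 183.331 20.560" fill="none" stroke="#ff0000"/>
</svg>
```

1 u = 1 mm; y_m = 170.061 − y.

[1] `<line>` line segment, #ff0000→engrave S347 F3263: (254.089,112.681) → (56.316,122.743)

[2] `<path>` line segment, #ff0000→engrave S347 F3263: (182.159,154.362) → (79.698,32.315)

[3] `<path>` closed polygon, #ff00ff→score S402 F2691: (208.846,154.923) → (91.403,35.197) → (224.570,122.229) → (208.846,154.923) (closed)

[4] `<path>` rectangle, #ff0000→engrave S347 F3263: (100.224,150.190) → (172.687,150.190) → (172.687,134.052) → (100.224,134.052) → (100.224,150.190) (closed)

[5] `<path>` cubic bezier, #ff0000→engrave S347 F3263: (236.092,59.274) → (233.386,59.539) → (223.321,72.798) → (209.590,93.738) → (195.886,117.044) → (185.902,137.403) → (183.331,149.501)

; Generated by LaserGRBL
G21
G90
G0 X254.089 Y112.681
M3 S347
G1 X56.316 Y122.743 F3263
G0 X182.159 Y154.362
M3 S347
G1 X79.698 Y32.315 F3263
G0 X208.846 Y154.923
M3 S402
G1 X91.403 Y35.197 F2691
G1 X224.570 Y122.229
G1 X208.846 Y154.923
G0 X100.224 Y150.190
M3 S347
G1 X172.687 Y150.190 F3263
G1 X172.687 Y134.052
G1 X100.224 Y134.052
G1 X100.224 Y150.190
G0 X236.092 Y59.274
M3 S347
G1 X233.386 Y59.539 F3263
G1 X223.321 Y72.798
G1 X209.590 Y93.738
G1 X195.886 Y117.044
G1 X185.902 Y137.403
G1 X183.331 Y149.501
M5
G0 X0.000 Y0.000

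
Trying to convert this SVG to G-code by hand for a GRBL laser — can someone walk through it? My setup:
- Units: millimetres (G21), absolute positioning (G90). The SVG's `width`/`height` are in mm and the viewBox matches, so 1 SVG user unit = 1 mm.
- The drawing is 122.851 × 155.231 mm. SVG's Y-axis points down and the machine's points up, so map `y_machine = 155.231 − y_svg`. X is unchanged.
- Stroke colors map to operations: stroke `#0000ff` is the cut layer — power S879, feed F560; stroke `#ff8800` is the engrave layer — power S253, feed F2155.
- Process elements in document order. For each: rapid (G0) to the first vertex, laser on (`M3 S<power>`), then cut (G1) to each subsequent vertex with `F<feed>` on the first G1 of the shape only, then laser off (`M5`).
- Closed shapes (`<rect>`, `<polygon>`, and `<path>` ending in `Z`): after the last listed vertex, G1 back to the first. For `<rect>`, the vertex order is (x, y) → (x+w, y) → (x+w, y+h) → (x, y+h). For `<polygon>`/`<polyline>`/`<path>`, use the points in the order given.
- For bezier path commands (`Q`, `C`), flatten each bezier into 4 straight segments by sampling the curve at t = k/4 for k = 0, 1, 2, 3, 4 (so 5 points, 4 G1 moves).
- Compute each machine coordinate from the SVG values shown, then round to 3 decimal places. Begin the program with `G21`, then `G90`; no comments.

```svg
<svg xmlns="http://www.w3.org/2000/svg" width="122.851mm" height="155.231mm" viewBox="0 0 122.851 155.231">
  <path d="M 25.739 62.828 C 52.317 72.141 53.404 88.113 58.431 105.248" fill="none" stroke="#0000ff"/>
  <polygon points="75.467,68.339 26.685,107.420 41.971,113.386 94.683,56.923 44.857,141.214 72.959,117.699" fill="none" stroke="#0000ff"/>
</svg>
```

viewBox `0 0 122.851 155.231` with mm width/height → 1 unit = 1 mm. Flip: y_m = 155.231 − y_svg.

**Shape 1** — `<path>` cubic bezier, stroke `#0000ff` → cut (S879, F560). Control points (SVG): P0=(25.739,62.828), P1=(52.317,72.141), P2=(53.404,88.113), P3=(58.431,105.248); sampled at t=k/4. Machine vertices: (25.739,92.403) → (41.353,84.256) → (50.167,74.126) → (54.940,62.530) → (58.431,49.983). Open path.

**Shape 2** — `<polygon>` closed polygon, stroke `#0000ff` → cut (S879, F560). Machine vertices: (75.467,86.892) → (26.685,47.811) → (41.971,41.845) → (94.683,98.308) → (44.857,14.017) → (72.959,37.532) → (75.467,86.892). Closed: final G1 returns to the first vertex.

G21
G90
G0 X25.739 Y92.403
M3 S879
G1 X41.353 Y84.256 F560
G1 X50.167 Y74.126
G1 X54.940 Y62.530
G1 X58.431 Y49.983
M5
G0 X75.467 Y86.892
M3 S879
G1 X26.685 Y47.811 F560
G1 X41.971 Y41.845
G1 X94.683 Y98.308
G1 X44.857 Y14.017
G1 X72.959 Y37.532
G1 X75.467 Y86.892
M5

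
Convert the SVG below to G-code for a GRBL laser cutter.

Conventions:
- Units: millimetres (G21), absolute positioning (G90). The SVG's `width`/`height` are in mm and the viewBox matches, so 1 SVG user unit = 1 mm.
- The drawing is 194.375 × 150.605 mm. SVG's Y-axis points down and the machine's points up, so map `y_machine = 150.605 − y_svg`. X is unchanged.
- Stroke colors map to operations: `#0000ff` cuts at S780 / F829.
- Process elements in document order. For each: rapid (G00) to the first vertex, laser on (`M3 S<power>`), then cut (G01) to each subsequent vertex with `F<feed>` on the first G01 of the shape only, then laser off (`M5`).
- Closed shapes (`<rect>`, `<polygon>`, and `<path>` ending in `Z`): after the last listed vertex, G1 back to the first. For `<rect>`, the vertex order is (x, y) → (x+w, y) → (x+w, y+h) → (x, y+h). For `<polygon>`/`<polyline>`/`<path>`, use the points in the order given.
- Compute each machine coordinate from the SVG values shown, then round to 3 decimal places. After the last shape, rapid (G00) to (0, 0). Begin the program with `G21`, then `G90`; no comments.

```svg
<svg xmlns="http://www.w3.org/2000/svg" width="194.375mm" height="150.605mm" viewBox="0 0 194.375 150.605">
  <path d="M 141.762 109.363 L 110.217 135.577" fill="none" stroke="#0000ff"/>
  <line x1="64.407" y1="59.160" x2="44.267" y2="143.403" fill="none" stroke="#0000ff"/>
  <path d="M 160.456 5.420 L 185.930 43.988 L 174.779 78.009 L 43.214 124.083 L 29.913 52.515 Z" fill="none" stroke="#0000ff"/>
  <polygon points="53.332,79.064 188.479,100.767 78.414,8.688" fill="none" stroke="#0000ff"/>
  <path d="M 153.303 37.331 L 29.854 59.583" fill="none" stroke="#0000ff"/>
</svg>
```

G21
G90
G00 X141.762 Y41.242
M3 S780
G01 X110.217 Y15.028 F829
M5
G00 X64.407 Y91.445
M3 S780
G01 X44.267 Y7.202 F829
M5
G00 X160.456 Y145.185
M3 S780
G01 X185.930 Y106.617 F829
G01 X174.779 Y72.596
G01 X43.214 Y26.522
G01 X29.913 Y98.090
G01 X160.456 Y145.185
M5
G00 X53.332 Y71.541
M3 S780
G01 X188.479 Y49.838 F829
G01 X78.414 Y141.917
G01 X53.332 Y71.541
M5
G00 X153.303 Y113.274
M3 S780
G01 X29.854 Y91.022 F829
M5
G00 X0.000 Y0.000

1 u = 1 mm; y_m = 150.605 − y.

[1] `<path>` line segment, #0000ff→cut S780 F829: (141.762,41.242) → (110.217,15.028)

[2] `<line>` line segment, #0000ff→cut S780 F829: (64.407,91.445) → (44.267,7.202)

[3] `<path>` closed polygon, #0000ff→cut S780 F829: (160.456,145.185) → (185.930,106.617) → (174.779,72.596) → (43.214,26.522) → (29.913,98.090) → (160.456,145.185) (closed)

[4] `<polygon>` closed polygon, #0000ff→cut S780 F829: (53.332,71.541) → (188.479,49.838) → (78.414,141.917) → (53.332,71.541) (closed)

[5] `<path>` line segment, #0000ff→cut S780 F829: (153.303,113.274) → (29.854,91.022)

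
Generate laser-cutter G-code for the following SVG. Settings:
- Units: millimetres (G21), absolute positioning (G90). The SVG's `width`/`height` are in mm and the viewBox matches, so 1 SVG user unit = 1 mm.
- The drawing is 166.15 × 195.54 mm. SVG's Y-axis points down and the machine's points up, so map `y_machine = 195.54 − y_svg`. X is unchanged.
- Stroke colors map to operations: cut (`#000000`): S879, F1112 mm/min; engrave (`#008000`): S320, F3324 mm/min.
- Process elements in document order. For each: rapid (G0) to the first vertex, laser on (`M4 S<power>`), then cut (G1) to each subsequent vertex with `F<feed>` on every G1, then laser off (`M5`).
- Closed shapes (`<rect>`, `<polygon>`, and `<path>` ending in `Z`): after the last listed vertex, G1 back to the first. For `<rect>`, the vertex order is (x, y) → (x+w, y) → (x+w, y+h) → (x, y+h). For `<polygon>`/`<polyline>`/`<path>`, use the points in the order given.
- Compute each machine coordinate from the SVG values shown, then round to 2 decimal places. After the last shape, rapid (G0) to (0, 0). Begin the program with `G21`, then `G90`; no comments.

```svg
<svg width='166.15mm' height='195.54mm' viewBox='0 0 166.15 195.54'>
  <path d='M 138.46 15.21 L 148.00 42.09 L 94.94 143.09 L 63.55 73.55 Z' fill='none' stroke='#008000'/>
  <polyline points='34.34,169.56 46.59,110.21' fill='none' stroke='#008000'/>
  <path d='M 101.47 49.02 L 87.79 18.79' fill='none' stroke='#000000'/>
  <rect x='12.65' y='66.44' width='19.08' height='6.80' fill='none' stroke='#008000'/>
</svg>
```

G21
G90
G0 X138.46 Y180.33
M4 S320
G1 X148.00 Y153.45 F3324
G1 X94.94 Y52.45 F3324
G1 X63.55 Y121.99 F3324
G1 X138.46 Y180.33 F3324
M5
G0 X34.34 Y25.98
M4 S320
G1 X46.59 Y85.33 F3324
M5
G0 X101.47 Y146.52
M4 S879
G1 X87.79 Y176.75 F1112
M5
G0 X12.65 Y129.10
M4 S320
G1 X31.73 Y129.10 F3324
G1 X31.73 Y122.30 F3324
G1 X12.65 Y122.30 F3324
G1 X12.65 Y129.10 F3324
M5
G0 X0.00 Y0.00

1 u = 1 mm; y_m = 195.54 − y.

[1] `<path>` closed polygon, #008000→engrave S320 F3324: (138.46,180.33) → (148.00,153.45) → (94.94,52.45) → (63.55,121.99) → (138.46,180.33) (closed)

[2] `<polyline>` line segment, #008000→engrave S320 F3324: (34.34,25.98) → (46.59,85.33)

[3] `<path>` line segment, #000000→cut S879 F1112: (101.47,146.52) → (87.79,176.75)

[4] `<rect>` rectangle, #008000→engrave S320 F3324: (12.65,129.10) → (31.73,129.10) → (31.73,122.30) → (12.65,122.30) → (12.65,129.10) (closed)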